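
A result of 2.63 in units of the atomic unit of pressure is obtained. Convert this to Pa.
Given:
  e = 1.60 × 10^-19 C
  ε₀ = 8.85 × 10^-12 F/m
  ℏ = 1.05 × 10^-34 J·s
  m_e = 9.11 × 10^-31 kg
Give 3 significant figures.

One atomic unit of pressure: P_au = E_h/a₀³ = m_e⁴e¹⁰/((4πε₀)⁵ℏ⁸) = 3.01 × 10^13 Pa.
2.63 × 3.01 × 10^13 Pa = 7.92 × 10^13 Pa

7.92 × 10^13 Pa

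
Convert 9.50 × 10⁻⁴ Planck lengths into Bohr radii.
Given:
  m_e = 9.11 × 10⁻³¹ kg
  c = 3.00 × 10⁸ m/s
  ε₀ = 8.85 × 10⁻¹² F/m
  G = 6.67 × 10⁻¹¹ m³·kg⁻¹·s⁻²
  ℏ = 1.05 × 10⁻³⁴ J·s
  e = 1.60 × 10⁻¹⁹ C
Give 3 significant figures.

2.91 × 10⁻²⁸

Planck length: ℓ_P = √(ℏG/c³) = 1.61 × 10⁻³⁵ m
Bohr radius: a₀ = 4πε₀ℏ²/(m_e e²) = 5.26 × 10⁻¹¹ m
9.50 × 10⁻⁴ × 1.61 × 10⁻³⁵ / 5.26 × 10⁻¹¹ = 2.91 × 10⁻²⁸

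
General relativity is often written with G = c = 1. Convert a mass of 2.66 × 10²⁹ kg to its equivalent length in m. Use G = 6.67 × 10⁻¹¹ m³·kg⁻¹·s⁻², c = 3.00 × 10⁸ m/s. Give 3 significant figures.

197 m

In G = c = 1 units mass has dimensions of length; the conversion factor is G/c².
2.66 × 10²⁹ kg × (G/c²) = 197 m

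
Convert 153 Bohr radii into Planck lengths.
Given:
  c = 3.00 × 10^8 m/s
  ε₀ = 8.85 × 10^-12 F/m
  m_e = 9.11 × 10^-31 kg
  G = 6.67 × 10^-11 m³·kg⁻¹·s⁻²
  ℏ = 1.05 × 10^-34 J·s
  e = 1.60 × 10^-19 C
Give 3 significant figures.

4.99 × 10^26

Bohr radius: a₀ = 4πε₀ℏ²/(m_e e²) = 5.26 × 10^-11 m
Planck length: ℓ_P = √(ℏG/c³) = 1.61 × 10^-35 m
153 × 5.26 × 10^-11 / 1.61 × 10^-35 = 4.99 × 10^26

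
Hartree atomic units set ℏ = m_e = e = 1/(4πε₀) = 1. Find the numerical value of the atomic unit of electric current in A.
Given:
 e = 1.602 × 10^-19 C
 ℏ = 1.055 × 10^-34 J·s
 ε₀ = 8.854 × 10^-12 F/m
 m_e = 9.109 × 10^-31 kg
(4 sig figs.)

The unique combination of the constants set to 1 with dimensions of current is I_au = e E_h/ℏ = m_e e⁵/((4πε₀)²ℏ³).
E_h = 4.354 × 10^-18 J
e·E_h/ℏ = 6.612 × 10^-3 A

6.612 × 10^-3 A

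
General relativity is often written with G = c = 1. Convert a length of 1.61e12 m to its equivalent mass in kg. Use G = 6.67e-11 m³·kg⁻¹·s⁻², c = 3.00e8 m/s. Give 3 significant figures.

Length → mass via c²/G.
1.61e12 m × (c²/G) = 2.17e39 kg

2.17e39 kg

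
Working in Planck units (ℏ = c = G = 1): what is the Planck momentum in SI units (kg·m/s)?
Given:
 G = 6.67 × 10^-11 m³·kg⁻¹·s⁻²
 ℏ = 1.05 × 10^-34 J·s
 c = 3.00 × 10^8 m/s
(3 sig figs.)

6.52 kg·m/s

The unique combination of the constants set to 1 with dimensions of momentum is p_P = √(ℏc³/G).
  = √(42.5)
  = 6.52 kg·m/s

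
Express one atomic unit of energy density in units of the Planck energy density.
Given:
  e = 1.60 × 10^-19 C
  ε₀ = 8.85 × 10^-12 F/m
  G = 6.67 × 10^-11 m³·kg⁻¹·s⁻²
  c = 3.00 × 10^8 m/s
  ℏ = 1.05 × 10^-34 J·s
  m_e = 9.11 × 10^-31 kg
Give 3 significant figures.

atomic unit of energy density: u_au = E_h/a₀³ = m_e⁴e¹⁰/((4πε₀)⁵ℏ⁸) = 3.01 × 10^13 J/m³
Planck energy density: u_P = c⁷/(ℏG²) = 4.68 × 10^113 J/m³
ratio = 3.01 × 10^13 / 4.68 × 10^113 = 6.44 × 10^-101

6.44 × 10^-101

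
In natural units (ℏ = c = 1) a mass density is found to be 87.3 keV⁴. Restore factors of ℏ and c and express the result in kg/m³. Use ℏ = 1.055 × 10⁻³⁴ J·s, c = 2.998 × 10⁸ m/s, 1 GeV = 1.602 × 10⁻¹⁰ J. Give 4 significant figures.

0.02022 kg/m³

Mass density is [E]/(c²[L]³) = [E]⁴/(ℏ³c⁵).
1 GeV⁴ → 1/(ℏ³c⁵) × (1 GeV in J)⁴ = 2.316 × 10²⁰ kg/m³.
Convert the energy scale: 87.3 keV⁴ = 8.73 × 10⁻²³ GeV⁴.
Result: 8.73 × 10⁻²³ × 2.316 × 10²⁰ = 0.02022 kg/m³.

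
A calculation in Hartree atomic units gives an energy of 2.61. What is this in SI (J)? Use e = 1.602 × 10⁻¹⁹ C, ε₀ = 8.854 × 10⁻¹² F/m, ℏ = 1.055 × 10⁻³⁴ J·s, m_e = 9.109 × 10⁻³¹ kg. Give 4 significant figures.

One hartree: E_h = m_e e⁴/(4πε₀ℏ)² = 4.354 × 10⁻¹⁸ J.
2.61 × 4.354 × 10⁻¹⁸ J = 1.136 × 10⁻¹⁷ J

1.136 × 10⁻¹⁷ J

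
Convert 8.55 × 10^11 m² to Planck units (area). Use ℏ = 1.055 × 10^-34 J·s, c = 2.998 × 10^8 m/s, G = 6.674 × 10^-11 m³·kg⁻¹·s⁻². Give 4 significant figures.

3.272 × 10^81

Planck area: A_P = ℏG/c³ = 2.613 × 10^-70 m².
8.55 × 10^11 / 2.613 × 10^-70 = 3.272 × 10^81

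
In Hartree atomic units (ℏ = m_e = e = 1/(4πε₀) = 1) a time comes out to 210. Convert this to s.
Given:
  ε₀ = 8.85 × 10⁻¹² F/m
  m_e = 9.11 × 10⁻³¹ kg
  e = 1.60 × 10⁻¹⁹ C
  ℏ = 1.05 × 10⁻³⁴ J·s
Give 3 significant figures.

One atomic unit of time: τ_au = (4πε₀)²ℏ³/(m_e e⁴) = 2.40 × 10⁻¹⁷ s.
210 × 2.40 × 10⁻¹⁷ s = 5.04 × 10⁻¹⁵ s

5.04 × 10⁻¹⁵ s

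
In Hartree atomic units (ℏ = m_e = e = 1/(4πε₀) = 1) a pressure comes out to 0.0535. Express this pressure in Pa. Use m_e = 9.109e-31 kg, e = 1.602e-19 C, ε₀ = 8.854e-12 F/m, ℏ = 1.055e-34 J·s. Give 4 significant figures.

1.567e12 Pa

One atomic unit of pressure: P_au = E_h/a₀³ = m_e⁴e¹⁰/((4πε₀)⁵ℏ⁸) = 2.929e13 Pa.
0.0535 × 2.929e13 Pa = 1.567e12 Pa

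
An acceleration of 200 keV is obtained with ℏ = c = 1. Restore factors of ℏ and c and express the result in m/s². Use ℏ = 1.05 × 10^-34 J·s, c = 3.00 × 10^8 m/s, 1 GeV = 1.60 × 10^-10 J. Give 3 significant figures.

Acceleration is [L]/[T]² = c·[E]/ℏ.
1 GeV → c/ℏ × (1 GeV in J) = 4.57 × 10^32 m/s².
Convert the energy scale: 200 keV = 2.00 × 10^-4 GeV.
Result: 2.00 × 10^-4 × 4.57 × 10^32 = 9.14 × 10^28 m/s².

9.14 × 10^28 m/s²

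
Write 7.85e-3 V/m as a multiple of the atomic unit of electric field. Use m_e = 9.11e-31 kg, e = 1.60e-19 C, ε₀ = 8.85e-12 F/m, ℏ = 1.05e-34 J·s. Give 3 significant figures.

1.51e-14

atomic unit of electric field: E_au = E_h/(e a₀) = m_e²e⁵/((4πε₀)³ℏ⁴) = 5.20e11 V/m.
7.85e-3 / 5.20e11 = 1.51e-14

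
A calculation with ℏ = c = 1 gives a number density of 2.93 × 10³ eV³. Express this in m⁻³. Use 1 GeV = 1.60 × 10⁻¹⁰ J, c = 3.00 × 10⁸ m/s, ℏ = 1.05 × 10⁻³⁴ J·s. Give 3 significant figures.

3.84 × 10²³ m⁻³

Number density is [L]⁻³ = [E]³/(ℏc)³.
1 GeV³ → 1/(ℏc)³ × (1 GeV in J)³ = 1.31 × 10⁴⁷ m⁻³.
Convert the energy scale: 2.93 × 10³ eV³ = 2.93 × 10⁻²⁴ GeV³.
Result: 2.93 × 10⁻²⁴ × 1.31 × 10⁴⁷ = 3.84 × 10²³ m⁻³.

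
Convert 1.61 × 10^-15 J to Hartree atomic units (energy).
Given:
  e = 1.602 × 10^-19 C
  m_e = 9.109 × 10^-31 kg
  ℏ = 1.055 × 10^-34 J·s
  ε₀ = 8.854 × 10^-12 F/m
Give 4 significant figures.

hartree: E_h = m_e e⁴/(4πε₀ℏ)² = 4.354 × 10^-18 J.
1.61 × 10^-15 / 4.354 × 10^-18 = 369.8

369.8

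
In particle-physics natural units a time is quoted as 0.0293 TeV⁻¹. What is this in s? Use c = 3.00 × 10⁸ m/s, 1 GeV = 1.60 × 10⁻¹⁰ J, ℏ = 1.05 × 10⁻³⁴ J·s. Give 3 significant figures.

1.92 × 10⁻²⁹ s

A time is [E]⁻¹ in ℏ=c=1; restore one factor of ℏ.
1 GeV⁻¹ → ℏ × (1 GeV in J)⁻¹ = 6.56 × 10⁻²⁵ s.
Convert the energy scale: 0.0293 TeV⁻¹ = 2.93 × 10⁻⁵ GeV⁻¹.
Result: 2.93 × 10⁻⁵ × 6.56 × 10⁻²⁵ = 1.92 × 10⁻²⁹ s.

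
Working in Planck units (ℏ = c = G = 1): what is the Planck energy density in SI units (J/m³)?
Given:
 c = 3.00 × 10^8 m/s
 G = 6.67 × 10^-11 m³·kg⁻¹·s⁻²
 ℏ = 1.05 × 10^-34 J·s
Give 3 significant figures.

From ℏ = c = G = 1 the energy density scale is u_P = c⁷/(ℏG²).
  = 2.19 × 10^59 / 4.67 × 10^-55
  = 4.68 × 10^113 J/m³

4.68 × 10^113 J/m³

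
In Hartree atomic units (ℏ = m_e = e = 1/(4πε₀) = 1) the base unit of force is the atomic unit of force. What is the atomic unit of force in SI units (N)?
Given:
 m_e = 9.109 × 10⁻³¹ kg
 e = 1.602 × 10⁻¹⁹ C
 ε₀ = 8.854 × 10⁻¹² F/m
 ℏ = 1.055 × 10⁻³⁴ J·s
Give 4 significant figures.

8.220 × 10⁻⁸ N

F_au = E_h/a₀ = m_e²e⁶/((4πε₀)³ℏ⁴)
E_h = 4.354 × 10⁻¹⁸ J
a₀ = 5.297 × 10⁻¹¹ m
E_h/a₀ = 8.220 × 10⁻⁸ N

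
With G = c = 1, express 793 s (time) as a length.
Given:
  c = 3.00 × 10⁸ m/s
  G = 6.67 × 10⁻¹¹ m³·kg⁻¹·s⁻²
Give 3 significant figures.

2.38 × 10¹¹ m

Time → length via c.
793 s × (c) = 2.38 × 10¹¹ m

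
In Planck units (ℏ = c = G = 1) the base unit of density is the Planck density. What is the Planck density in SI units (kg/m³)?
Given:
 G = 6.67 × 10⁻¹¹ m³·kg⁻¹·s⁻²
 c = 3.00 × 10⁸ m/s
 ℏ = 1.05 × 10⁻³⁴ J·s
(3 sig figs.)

5.20 × 10⁹⁶ kg/m³

ρ_P = c⁵/(ℏG²)
  = 2.43 × 10⁴² / 4.67 × 10⁻⁵⁵
  = 5.20 × 10⁹⁶ kg/m³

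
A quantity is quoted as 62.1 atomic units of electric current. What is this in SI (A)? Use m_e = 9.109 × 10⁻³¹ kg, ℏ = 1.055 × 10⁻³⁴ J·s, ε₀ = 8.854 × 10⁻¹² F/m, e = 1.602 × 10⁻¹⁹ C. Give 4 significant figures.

0.4106 A

One atomic unit of electric current: I_au = e E_h/ℏ = m_e e⁵/((4πε₀)²ℏ³) = 6.612 × 10⁻³ A.
62.1 × 6.612 × 10⁻³ A = 0.4106 A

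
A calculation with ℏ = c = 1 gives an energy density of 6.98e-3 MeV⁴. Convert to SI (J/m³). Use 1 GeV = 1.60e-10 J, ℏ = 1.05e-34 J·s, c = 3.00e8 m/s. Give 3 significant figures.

1.46e23 J/m³

[E]/[L]³ = [E]⁴/(ℏc)³; restore (ℏc)⁻³.
1 GeV⁴ → 1/(ℏc)³ × (1 GeV in J)⁴ = 2.10e37 J/m³.
Convert the energy scale: 6.98e-3 MeV⁴ = 6.98e-15 GeV⁴.
Result: 6.98e-15 × 2.10e37 = 1.46e23 J/m³.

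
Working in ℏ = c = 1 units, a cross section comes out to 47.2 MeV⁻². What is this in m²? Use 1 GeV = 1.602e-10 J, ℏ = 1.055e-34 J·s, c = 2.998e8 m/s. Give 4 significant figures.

Area is [L]² = [E]⁻²·(ℏc)²; restore (ℏc)².
1 GeV⁻² → (ℏc)² × (1 GeV in J)⁻² = 3.898e-32 m².
Convert the energy scale: 47.2 MeV⁻² = 4.72e7 GeV⁻².
Result: 4.72e7 × 3.898e-32 = 1.840e-24 m².

1.840e-24 m²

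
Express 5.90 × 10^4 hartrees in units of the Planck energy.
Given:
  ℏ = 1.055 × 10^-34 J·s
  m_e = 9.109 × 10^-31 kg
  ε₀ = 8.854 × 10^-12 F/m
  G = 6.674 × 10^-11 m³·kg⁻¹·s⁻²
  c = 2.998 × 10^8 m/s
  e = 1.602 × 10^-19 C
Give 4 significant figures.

1.313 × 10^-22

hartree: E_h = m_e e⁴/(4πε₀ℏ)² = 4.354 × 10^-18 J
Planck energy: E_P = √(ℏc⁵/G) = 1.957 × 10^9 J
5.90 × 10^4 × 4.354 × 10^-18 / 1.957 × 10^9 = 1.313 × 10^-22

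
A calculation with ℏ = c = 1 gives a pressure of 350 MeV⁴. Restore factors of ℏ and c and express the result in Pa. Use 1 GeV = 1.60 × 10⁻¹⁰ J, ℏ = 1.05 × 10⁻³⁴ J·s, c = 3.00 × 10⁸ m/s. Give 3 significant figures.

7.34 × 10²⁷ Pa

Pressure is [E]/[L]³ = [E]⁴/(ℏc)³.
1 GeV⁴ → 1/(ℏc)³ × (1 GeV in J)⁴ = 2.10 × 10³⁷ Pa.
Convert the energy scale: 350 MeV⁴ = 3.50 × 10⁻¹⁰ GeV⁴.
Result: 3.50 × 10⁻¹⁰ × 2.10 × 10³⁷ = 7.34 × 10²⁷ Pa.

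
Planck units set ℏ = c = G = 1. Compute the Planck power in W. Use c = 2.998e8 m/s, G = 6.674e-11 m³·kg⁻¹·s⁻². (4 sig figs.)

3.629e52 W

The unique combination of the constants set to 1 with dimensions of power is P_P = c⁵/G.
  = 2.422e42 / 6.674e-11
  = 3.629e52 W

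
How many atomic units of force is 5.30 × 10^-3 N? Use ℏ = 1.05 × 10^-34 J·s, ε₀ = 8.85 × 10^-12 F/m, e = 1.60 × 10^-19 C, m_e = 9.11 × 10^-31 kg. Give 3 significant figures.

atomic unit of force: F_au = E_h/a₀ = m_e²e⁶/((4πε₀)³ℏ⁴) = 8.33 × 10^-8 N.
5.30 × 10^-3 / 8.33 × 10^-8 = 6.36 × 10^4

6.36 × 10^4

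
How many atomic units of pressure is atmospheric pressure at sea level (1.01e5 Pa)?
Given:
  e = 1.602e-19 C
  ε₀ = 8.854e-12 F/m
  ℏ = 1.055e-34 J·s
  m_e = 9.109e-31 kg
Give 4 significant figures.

3.448e-9

atomic unit of pressure: P_au = E_h/a₀³ = m_e⁴e¹⁰/((4πε₀)⁵ℏ⁸) = 2.929e13 Pa.
1.01e5 / 2.929e13 = 3.448e-9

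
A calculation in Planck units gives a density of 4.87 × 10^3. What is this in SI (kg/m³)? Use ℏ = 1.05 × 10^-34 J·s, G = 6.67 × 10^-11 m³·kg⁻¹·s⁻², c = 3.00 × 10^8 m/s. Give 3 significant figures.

One Planck density: ρ_P = c⁵/(ℏG²) = 5.20 × 10^96 kg/m³.
4.87 × 10^3 × 5.20 × 10^96 kg/m³ = 2.53 × 10^100 kg/m³

2.53 × 10^100 kg/m³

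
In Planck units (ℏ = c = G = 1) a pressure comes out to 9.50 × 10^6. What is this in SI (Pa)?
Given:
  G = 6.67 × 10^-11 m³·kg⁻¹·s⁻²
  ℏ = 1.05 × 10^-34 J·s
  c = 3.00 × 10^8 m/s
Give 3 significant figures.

4.45 × 10^120 Pa

One Planck pressure: p_P = c⁷/(ℏG²) = 4.68 × 10^113 Pa.
9.50 × 10^6 × 4.68 × 10^113 Pa = 4.45 × 10^120 Pa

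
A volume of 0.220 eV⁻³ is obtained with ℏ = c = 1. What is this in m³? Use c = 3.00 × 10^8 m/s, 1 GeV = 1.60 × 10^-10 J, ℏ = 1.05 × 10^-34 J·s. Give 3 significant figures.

1.68 × 10^-21 m³

Volume is [L]³ = [E]⁻³·(ℏc)³.
1 GeV⁻³ → (ℏc)³ × (1 GeV in J)⁻³ = 7.63 × 10^-48 m³.
Convert the energy scale: 0.220 eV⁻³ = 2.20 × 10^26 GeV⁻³.
Result: 2.20 × 10^26 × 7.63 × 10^-48 = 1.68 × 10^-21 m³.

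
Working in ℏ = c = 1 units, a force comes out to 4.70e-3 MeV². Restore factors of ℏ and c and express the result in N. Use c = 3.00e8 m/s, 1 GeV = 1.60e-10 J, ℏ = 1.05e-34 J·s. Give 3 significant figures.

3.82e-3 N

Force is [E]/[L] = [E]²/(ℏc); restore (ℏc)⁻¹.
1 GeV² → 1/(ℏc) × (1 GeV in J)² = 8.13e5 N.
Convert the energy scale: 4.70e-3 MeV² = 4.70e-9 GeV².
Result: 4.70e-9 × 8.13e5 = 3.82e-3 N.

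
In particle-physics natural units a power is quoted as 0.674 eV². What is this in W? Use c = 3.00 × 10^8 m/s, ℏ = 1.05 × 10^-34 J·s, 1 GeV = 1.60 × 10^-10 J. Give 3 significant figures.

Power is [E]/[T] = [E]²/ℏ.
1 GeV² → 1/ℏ × (1 GeV in J)² = 2.44 × 10^14 W.
Convert the energy scale: 0.674 eV² = 6.74 × 10^-19 GeV².
Result: 6.74 × 10^-19 × 2.44 × 10^14 = 1.64 × 10^-4 W.

1.64 × 10^-4 W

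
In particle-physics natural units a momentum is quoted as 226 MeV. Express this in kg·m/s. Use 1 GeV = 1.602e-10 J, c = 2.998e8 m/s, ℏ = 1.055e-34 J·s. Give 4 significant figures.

1.208e-19 kg·m/s

Momentum is [E]/c; divide by c.
1 GeV → 1/c × (1 GeV in J) = 5.344e-19 kg·m/s.
Convert the energy scale: 226 MeV = 0.226 GeV.
Result: 0.226 × 5.344e-19 = 1.208e-19 kg·m/s.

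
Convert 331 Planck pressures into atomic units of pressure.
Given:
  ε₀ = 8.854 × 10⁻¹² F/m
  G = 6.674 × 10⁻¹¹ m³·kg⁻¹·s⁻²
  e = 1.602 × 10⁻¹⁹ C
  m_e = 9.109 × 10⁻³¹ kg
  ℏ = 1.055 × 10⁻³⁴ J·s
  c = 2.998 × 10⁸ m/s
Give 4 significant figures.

Planck pressure: p_P = c⁷/(ℏG²) = 4.632 × 10¹¹³ Pa
atomic unit of pressure: P_au = E_h/a₀³ = m_e⁴e¹⁰/((4πε₀)⁵ℏ⁸) = 2.929 × 10¹³ Pa
331 × 4.632 × 10¹¹³ / 2.929 × 10¹³ = 5.235 × 10¹⁰²

5.235 × 10¹⁰²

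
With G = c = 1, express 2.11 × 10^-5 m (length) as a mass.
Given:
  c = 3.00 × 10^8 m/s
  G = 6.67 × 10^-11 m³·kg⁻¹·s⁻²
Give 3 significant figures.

Length → mass via c²/G.
2.11 × 10^-5 m × (c²/G) = 2.85 × 10^22 kg

2.85 × 10^22 kg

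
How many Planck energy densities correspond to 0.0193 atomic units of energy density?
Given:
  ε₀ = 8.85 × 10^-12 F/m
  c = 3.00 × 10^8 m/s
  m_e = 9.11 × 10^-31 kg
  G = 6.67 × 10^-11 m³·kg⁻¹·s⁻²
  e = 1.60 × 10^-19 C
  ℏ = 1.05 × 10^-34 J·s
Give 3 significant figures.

1.24 × 10^-102

atomic unit of energy density: u_au = E_h/a₀³ = m_e⁴e¹⁰/((4πε₀)⁵ℏ⁸) = 3.01 × 10^13 J/m³
Planck energy density: u_P = c⁷/(ℏG²) = 4.68 × 10^113 J/m³
0.0193 × 3.01 × 10^13 / 4.68 × 10^113 = 1.24 × 10^-102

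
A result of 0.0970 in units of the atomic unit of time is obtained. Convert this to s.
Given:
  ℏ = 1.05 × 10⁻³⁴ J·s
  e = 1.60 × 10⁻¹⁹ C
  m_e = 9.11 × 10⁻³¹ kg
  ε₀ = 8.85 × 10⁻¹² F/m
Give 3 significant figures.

2.33 × 10⁻¹⁸ s

One atomic unit of time: τ_au = (4πε₀)²ℏ³/(m_e e⁴) = 2.40 × 10⁻¹⁷ s.
0.0970 × 2.40 × 10⁻¹⁷ s = 2.33 × 10⁻¹⁸ s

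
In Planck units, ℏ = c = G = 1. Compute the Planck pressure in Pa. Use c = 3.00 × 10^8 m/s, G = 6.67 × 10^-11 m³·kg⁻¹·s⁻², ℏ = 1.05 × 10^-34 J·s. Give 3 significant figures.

Dimensional analysis gives p_P = c⁷/(ℏG²).
  = 2.19 × 10^59 / 4.67 × 10^-55
  = 4.68 × 10^113 Pa

4.68 × 10^113 Pa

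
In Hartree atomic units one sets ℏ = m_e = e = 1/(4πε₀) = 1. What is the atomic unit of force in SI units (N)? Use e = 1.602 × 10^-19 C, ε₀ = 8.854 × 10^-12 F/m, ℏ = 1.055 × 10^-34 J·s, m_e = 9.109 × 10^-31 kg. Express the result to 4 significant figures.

F_au = E_h/a₀ = m_e²e⁶/((4πε₀)³ℏ⁴)
E_h = 4.354 × 10^-18 J
a₀ = 5.297 × 10^-11 m
E_h/a₀ = 8.220 × 10^-8 N

8.220 × 10^-8 N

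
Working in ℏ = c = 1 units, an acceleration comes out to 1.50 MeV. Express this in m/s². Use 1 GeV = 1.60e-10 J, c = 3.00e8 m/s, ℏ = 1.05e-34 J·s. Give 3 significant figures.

6.86e29 m/s²

Acceleration is [L]/[T]² = c·[E]/ℏ.
1 GeV → c/ℏ × (1 GeV in J) = 4.57e32 m/s².
Convert the energy scale: 1.50 MeV = 1.50e-3 GeV.
Result: 1.50e-3 × 4.57e32 = 6.86e29 m/s².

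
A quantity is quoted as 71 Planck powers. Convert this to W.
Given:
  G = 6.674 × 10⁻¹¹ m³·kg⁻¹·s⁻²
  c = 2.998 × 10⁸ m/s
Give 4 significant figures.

2.577 × 10⁵⁴ W

One Planck power: P_P = c⁵/G = 3.629 × 10⁵² W.
71 × 3.629 × 10⁵² W = 2.577 × 10⁵⁴ W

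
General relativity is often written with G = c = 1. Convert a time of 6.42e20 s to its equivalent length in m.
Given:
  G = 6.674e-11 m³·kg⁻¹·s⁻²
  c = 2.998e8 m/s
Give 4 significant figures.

1.925e29 m

Time → length via c.
6.42e20 s × (c) = 1.925e29 m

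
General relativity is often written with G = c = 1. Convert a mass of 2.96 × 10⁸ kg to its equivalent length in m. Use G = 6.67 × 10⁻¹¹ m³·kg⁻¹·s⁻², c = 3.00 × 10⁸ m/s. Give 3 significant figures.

In G = c = 1 units mass has dimensions of length; the conversion factor is G/c².
2.96 × 10⁸ kg × (G/c²) = 2.19 × 10⁻¹⁹ m

2.19 × 10⁻¹⁹ m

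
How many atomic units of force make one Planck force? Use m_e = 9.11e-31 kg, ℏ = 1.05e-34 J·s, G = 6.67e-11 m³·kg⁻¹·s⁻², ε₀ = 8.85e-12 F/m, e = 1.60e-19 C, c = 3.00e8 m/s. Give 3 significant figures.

1.46e51

Planck force: F_P = c⁴/G = 1.21e44 N
atomic unit of force: F_au = E_h/a₀ = m_e²e⁶/((4πε₀)³ℏ⁴) = 8.33e-8 N
ratio = 1.21e44 / 8.33e-8 = 1.46e51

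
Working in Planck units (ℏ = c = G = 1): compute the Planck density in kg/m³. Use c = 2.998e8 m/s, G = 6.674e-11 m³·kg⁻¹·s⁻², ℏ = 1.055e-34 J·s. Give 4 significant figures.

5.154e96 kg/m³

Dimensional analysis gives ρ_P = c⁵/(ℏG²).
  = 2.422e42 / 4.699e-55
  = 5.154e96 kg/m³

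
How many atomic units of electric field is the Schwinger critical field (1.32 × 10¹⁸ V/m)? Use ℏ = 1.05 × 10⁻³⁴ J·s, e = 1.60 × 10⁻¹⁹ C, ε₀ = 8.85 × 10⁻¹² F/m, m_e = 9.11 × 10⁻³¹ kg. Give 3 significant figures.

2.54 × 10⁶

atomic unit of electric field: E_au = E_h/(e a₀) = m_e²e⁵/((4πε₀)³ℏ⁴) = 5.20 × 10¹¹ V/m.
1.32 × 10¹⁸ / 5.20 × 10¹¹ = 2.54 × 10⁶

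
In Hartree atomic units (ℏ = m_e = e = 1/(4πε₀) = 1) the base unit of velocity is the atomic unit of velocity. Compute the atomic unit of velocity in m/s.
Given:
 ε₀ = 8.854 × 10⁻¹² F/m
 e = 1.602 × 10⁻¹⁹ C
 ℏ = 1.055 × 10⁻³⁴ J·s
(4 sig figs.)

v_au = e²/(4πε₀ℏ)
  = 2.566 × 10⁻³⁸ / 1.174 × 10⁻⁴⁴
  = 2.186 × 10⁶ m/s

2.186 × 10⁶ m/s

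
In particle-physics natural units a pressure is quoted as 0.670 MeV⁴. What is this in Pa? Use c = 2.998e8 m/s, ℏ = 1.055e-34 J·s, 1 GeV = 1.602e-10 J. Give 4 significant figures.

Pressure is [E]/[L]³ = [E]⁴/(ℏc)³.
1 GeV⁴ → 1/(ℏc)³ × (1 GeV in J)⁴ = 2.082e37 Pa.
Convert the energy scale: 0.670 MeV⁴ = 6.70e-13 GeV⁴.
Result: 6.70e-13 × 2.082e37 = 1.395e25 Pa.

1.395e25 Pa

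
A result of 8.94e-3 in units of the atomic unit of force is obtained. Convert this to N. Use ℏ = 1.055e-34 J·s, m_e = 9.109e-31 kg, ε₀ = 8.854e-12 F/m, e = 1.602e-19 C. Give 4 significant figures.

7.348e-10 N

One atomic unit of force: F_au = E_h/a₀ = m_e²e⁶/((4πε₀)³ℏ⁴) = 8.220e-8 N.
8.94e-3 × 8.220e-8 N = 7.348e-10 N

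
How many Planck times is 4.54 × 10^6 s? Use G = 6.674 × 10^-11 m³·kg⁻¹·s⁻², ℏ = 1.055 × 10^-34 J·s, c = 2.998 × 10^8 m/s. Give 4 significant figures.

Planck time: t_P = √(ℏG/c⁵) = 5.392 × 10^-44 s.
4.54 × 10^6 / 5.392 × 10^-44 = 8.420 × 10^49

8.420 × 10^49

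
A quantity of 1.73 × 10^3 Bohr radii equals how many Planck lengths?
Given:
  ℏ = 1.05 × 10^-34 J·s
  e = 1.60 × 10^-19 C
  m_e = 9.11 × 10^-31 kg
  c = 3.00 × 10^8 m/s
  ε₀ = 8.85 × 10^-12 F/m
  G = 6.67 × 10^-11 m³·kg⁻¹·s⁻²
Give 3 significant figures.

Bohr radius: a₀ = 4πε₀ℏ²/(m_e e²) = 5.26 × 10^-11 m
Planck length: ℓ_P = √(ℏG/c³) = 1.61 × 10^-35 m
1.73 × 10^3 × 5.26 × 10^-11 / 1.61 × 10^-35 = 5.65 × 10^27

5.65 × 10^27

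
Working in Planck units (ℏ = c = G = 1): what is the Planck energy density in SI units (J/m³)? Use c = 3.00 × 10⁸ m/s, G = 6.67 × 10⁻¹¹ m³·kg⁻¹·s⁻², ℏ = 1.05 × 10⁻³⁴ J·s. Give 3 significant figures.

4.68 × 10¹¹³ J/m³

The unique combination of the constants set to 1 with dimensions of energy density is u_P = c⁷/(ℏG²).
  = 2.19 × 10⁵⁹ / 4.67 × 10⁻⁵⁵
  = 4.68 × 10¹¹³ J/m³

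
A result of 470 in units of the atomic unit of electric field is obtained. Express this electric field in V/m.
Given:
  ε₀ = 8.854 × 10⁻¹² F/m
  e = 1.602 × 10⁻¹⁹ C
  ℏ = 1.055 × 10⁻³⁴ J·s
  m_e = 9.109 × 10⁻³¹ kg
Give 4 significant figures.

One atomic unit of electric field: E_au = E_h/(e a₀) = m_e²e⁵/((4πε₀)³ℏ⁴) = 5.131 × 10¹¹ V/m.
470 × 5.131 × 10¹¹ V/m = 2.412 × 10¹⁴ V/m

2.412 × 10¹⁴ V/m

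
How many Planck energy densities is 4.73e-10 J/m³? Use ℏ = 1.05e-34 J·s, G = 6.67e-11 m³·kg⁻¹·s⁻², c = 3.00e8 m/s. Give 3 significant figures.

1.01e-123

Planck energy density: u_P = c⁷/(ℏG²) = 4.68e113 J/m³.
4.73e-10 / 4.68e113 = 1.01e-123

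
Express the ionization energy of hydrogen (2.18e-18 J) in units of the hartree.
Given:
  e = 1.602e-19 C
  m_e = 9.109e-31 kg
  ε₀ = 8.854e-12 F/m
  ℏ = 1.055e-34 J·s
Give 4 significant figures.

hartree: E_h = m_e e⁴/(4πε₀ℏ)² = 4.354e-18 J.
2.18e-18 / 4.354e-18 = 0.5007

0.5007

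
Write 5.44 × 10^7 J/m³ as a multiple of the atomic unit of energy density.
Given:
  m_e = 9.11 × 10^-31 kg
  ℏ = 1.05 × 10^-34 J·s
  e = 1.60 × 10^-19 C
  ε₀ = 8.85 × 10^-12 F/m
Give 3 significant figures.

atomic unit of energy density: u_au = E_h/a₀³ = m_e⁴e¹⁰/((4πε₀)⁵ℏ⁸) = 3.01 × 10^13 J/m³.
5.44 × 10^7 / 3.01 × 10^13 = 1.81 × 10^-6

1.81 × 10^-6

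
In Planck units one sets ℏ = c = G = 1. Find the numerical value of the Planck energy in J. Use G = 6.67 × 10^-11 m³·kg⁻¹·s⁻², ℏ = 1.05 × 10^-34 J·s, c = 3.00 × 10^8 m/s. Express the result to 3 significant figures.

1.96 × 10^9 J

E_P = √(ℏc⁵/G)
  = √(3.83 × 10^18)
  = 1.96 × 10^9 J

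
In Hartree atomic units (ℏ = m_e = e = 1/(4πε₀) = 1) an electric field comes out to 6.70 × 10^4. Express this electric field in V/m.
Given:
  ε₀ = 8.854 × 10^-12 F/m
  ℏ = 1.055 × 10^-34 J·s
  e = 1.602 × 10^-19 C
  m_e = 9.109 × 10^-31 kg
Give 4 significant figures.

3.438 × 10^16 V/m

One atomic unit of electric field: E_au = E_h/(e a₀) = m_e²e⁵/((4πε₀)³ℏ⁴) = 5.131 × 10^11 V/m.
6.70 × 10^4 × 5.131 × 10^11 V/m = 3.438 × 10^16 V/m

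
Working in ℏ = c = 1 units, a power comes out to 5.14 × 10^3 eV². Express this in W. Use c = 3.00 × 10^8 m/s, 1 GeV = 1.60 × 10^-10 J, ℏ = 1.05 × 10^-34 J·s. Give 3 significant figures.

1.25 W

Power is [E]/[T] = [E]²/ℏ.
1 GeV² → 1/ℏ × (1 GeV in J)² = 2.44 × 10^14 W.
Convert the energy scale: 5.14 × 10^3 eV² = 5.14 × 10^-15 GeV².
Result: 5.14 × 10^-15 × 2.44 × 10^14 = 1.25 W.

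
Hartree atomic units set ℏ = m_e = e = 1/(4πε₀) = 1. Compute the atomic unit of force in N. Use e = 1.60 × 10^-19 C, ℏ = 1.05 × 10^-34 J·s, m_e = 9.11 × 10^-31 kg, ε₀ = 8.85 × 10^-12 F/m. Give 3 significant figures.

8.33 × 10^-8 N

Dimensional analysis gives F_au = E_h/a₀ = m_e²e⁶/((4πε₀)³ℏ⁴).
E_h = 4.38 × 10^-18 J
a₀ = 5.26 × 10^-11 m
E_h/a₀ = 8.33 × 10^-8 N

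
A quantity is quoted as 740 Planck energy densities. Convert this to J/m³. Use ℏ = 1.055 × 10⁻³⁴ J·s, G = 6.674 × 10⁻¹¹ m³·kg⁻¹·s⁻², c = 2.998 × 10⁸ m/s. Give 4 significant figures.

One Planck energy density: u_P = c⁷/(ℏG²) = 4.632 × 10¹¹³ J/m³.
740 × 4.632 × 10¹¹³ J/m³ = 3.428 × 10¹¹⁶ J/m³

3.428 × 10¹¹⁶ J/m³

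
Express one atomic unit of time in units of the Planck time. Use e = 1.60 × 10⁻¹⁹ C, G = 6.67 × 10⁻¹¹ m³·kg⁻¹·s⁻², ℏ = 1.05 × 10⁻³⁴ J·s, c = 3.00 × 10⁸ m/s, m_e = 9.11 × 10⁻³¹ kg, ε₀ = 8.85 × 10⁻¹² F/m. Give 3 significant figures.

4.47 × 10²⁶

atomic unit of time: τ_au = (4πε₀)²ℏ³/(m_e e⁴) = 2.40 × 10⁻¹⁷ s
Planck time: t_P = √(ℏG/c⁵) = 5.37 × 10⁻⁴⁴ s
ratio = 2.40 × 10⁻¹⁷ / 5.37 × 10⁻⁴⁴ = 4.47 × 10²⁶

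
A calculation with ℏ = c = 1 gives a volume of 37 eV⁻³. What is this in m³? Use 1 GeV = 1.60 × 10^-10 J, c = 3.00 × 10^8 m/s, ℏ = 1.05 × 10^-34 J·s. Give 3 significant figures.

2.82 × 10^-19 m³

Volume is [L]³ = [E]⁻³·(ℏc)³.
1 GeV⁻³ → (ℏc)³ × (1 GeV in J)⁻³ = 7.63 × 10^-48 m³.
Convert the energy scale: 37 eV⁻³ = 3.70 × 10^28 GeV⁻³.
Result: 3.70 × 10^28 × 7.63 × 10^-48 = 2.82 × 10^-19 m³.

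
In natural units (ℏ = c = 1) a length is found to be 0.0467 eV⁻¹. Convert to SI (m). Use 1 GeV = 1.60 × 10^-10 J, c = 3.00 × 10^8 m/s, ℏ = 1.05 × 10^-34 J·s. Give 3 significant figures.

A length is [E]⁻¹ in ℏ=c=1; restore one factor of ℏc.
1 GeV⁻¹ → ℏc × (1 GeV in J)⁻¹ = 1.97 × 10^-16 m.
Convert the energy scale: 0.0467 eV⁻¹ = 4.67 × 10^7 GeV⁻¹.
Result: 4.67 × 10^7 × 1.97 × 10^-16 = 9.19 × 10^-9 m.

9.19 × 10^-9 m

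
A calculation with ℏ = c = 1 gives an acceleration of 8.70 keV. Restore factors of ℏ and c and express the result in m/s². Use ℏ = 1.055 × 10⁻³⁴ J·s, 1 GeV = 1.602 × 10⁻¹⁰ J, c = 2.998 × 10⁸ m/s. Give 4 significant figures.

Acceleration is [L]/[T]² = c·[E]/ℏ.
1 GeV → c/ℏ × (1 GeV in J) = 4.552 × 10³² m/s².
Convert the energy scale: 8.70 keV = 8.70 × 10⁻⁶ GeV.
Result: 8.70 × 10⁻⁶ × 4.552 × 10³² = 3.961 × 10²⁷ m/s².

3.961 × 10²⁷ m/s²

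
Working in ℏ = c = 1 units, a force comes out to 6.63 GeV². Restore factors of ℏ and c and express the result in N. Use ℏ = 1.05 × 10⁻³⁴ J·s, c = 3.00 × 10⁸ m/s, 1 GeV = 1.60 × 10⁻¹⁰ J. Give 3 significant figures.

5.39 × 10⁶ N

Force is [E]/[L] = [E]²/(ℏc); restore (ℏc)⁻¹.
1 GeV² → 1/(ℏc) × (1 GeV in J)² = 8.13 × 10⁵ N.
Result: 6.63 × 8.13 × 10⁵ = 5.39 × 10⁶ N.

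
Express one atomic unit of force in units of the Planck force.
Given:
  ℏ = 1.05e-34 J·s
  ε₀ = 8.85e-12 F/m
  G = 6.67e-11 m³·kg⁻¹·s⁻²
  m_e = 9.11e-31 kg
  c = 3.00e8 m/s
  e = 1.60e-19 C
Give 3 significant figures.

6.86e-52

atomic unit of force: F_au = E_h/a₀ = m_e²e⁶/((4πε₀)³ℏ⁴) = 8.33e-8 N
Planck force: F_P = c⁴/G = 1.21e44 N
ratio = 8.33e-8 / 1.21e44 = 6.86e-52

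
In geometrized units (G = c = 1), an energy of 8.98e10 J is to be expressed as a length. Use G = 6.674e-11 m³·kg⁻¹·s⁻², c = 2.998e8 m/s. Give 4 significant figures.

7.419e-34 m

Energy → length via G/c⁴.
8.98e10 J × (G/c⁴) = 7.419e-34 m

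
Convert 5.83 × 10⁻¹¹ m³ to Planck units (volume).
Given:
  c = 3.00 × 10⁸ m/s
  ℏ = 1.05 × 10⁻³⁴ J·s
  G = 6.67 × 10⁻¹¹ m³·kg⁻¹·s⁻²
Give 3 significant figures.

Planck volume: V_P = (ℏG/c³)^(3/2) = 4.18 × 10⁻¹⁰⁵ m³.
5.83 × 10⁻¹¹ / 4.18 × 10⁻¹⁰⁵ = 1.40 × 10⁹⁴

1.40 × 10⁹⁴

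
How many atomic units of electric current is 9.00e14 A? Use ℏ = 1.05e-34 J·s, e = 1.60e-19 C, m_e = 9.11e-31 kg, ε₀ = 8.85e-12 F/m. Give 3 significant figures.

1.35e17

atomic unit of electric current: I_au = e E_h/ℏ = m_e e⁵/((4πε₀)²ℏ³) = 6.67e-3 A.
9.00e14 / 6.67e-3 = 1.35e17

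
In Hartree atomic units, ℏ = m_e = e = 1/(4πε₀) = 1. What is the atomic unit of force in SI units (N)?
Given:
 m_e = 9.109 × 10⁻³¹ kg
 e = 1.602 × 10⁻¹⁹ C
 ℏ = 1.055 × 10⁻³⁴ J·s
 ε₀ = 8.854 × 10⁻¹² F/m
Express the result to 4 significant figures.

Dimensional analysis gives F_au = E_h/a₀ = m_e²e⁶/((4πε₀)³ℏ⁴).
E_h = 4.354 × 10⁻¹⁸ J
a₀ = 5.297 × 10⁻¹¹ m
E_h/a₀ = 8.220 × 10⁻⁸ N

8.220 × 10⁻⁸ N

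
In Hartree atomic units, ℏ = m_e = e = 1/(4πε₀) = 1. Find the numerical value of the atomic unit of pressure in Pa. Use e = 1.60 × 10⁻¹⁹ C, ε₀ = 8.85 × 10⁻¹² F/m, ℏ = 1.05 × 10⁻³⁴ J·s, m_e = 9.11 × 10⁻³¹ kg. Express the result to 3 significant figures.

Dimensional analysis gives P_au = E_h/a₀³ = m_e⁴e¹⁰/((4πε₀)⁵ℏ⁸).
E_h = 4.38 × 10⁻¹⁸ J
a₀ = 5.26 × 10⁻¹¹ m
E_h/a₀³ = 3.01 × 10¹³ Pa

3.01 × 10¹³ Pa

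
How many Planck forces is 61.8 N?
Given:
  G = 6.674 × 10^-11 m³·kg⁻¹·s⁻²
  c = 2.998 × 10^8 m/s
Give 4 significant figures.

Planck force: F_P = c⁴/G = 1.210 × 10^44 N.
61.8 / 1.210 × 10^44 = 5.106 × 10^-43

5.106 × 10^-43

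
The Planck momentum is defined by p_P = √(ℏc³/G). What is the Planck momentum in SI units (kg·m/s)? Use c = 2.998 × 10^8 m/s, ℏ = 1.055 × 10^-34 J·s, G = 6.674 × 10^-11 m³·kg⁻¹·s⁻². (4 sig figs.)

6.527 kg·m/s

p_P = √(ℏc³/G)
  = √(42.60)
  = 6.527 kg·m/s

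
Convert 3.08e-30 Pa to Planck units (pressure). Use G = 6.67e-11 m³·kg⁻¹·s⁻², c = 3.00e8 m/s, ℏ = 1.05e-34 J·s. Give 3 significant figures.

Planck pressure: p_P = c⁷/(ℏG²) = 4.68e113 Pa.
3.08e-30 / 4.68e113 = 6.58e-144

6.58e-144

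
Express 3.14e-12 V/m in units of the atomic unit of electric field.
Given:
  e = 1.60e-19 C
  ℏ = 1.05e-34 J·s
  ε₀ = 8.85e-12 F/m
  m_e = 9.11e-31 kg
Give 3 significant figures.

6.03e-24

atomic unit of electric field: E_au = E_h/(e a₀) = m_e²e⁵/((4πε₀)³ℏ⁴) = 5.20e11 V/m.
3.14e-12 / 5.20e11 = 6.03e-24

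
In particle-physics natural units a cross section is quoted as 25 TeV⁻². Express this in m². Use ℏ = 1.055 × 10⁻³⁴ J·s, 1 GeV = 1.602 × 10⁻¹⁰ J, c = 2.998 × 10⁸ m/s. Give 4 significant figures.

Area is [L]² = [E]⁻²·(ℏc)²; restore (ℏc)².
1 GeV⁻² → (ℏc)² × (1 GeV in J)⁻² = 3.898 × 10⁻³² m².
Convert the energy scale: 25 TeV⁻² = 2.50 × 10⁻⁵ GeV⁻².
Result: 2.50 × 10⁻⁵ × 3.898 × 10⁻³² = 9.745 × 10⁻³⁷ m².

9.745 × 10⁻³⁷ m²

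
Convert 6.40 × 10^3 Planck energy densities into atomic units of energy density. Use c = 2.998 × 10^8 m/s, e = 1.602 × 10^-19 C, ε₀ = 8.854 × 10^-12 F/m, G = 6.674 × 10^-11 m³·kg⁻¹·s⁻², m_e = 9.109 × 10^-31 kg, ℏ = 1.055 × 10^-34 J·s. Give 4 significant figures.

1.012 × 10^104

Planck energy density: u_P = c⁷/(ℏG²) = 4.632 × 10^113 J/m³
atomic unit of energy density: u_au = E_h/a₀³ = m_e⁴e¹⁰/((4πε₀)⁵ℏ⁸) = 2.929 × 10^13 J/m³
6.40 × 10^3 × 4.632 × 10^113 / 2.929 × 10^13 = 1.012 × 10^104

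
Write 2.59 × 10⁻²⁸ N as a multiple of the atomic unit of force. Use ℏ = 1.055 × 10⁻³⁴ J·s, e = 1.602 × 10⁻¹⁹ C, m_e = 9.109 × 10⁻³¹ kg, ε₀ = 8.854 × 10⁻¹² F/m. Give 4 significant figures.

3.151 × 10⁻²¹

atomic unit of force: F_au = E_h/a₀ = m_e²e⁶/((4πε₀)³ℏ⁴) = 8.220 × 10⁻⁸ N.
2.59 × 10⁻²⁸ / 8.220 × 10⁻⁸ = 3.151 × 10⁻²¹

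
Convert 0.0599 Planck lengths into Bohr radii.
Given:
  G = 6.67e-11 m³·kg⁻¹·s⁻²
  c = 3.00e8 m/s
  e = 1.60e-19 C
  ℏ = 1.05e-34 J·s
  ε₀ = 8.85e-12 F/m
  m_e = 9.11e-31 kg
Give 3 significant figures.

Planck length: ℓ_P = √(ℏG/c³) = 1.61e-35 m
Bohr radius: a₀ = 4πε₀ℏ²/(m_e e²) = 5.26e-11 m
0.0599 × 1.61e-35 / 5.26e-11 = 1.83e-26

1.83e-26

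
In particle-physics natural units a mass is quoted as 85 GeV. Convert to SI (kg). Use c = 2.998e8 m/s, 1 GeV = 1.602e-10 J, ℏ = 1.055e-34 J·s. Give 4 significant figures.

1.515e-25 kg

Mass is [E]/c²; divide by c².
1 GeV → 1/c² × (1 GeV in J) = 1.782e-27 kg.
Result: 85 × 1.782e-27 = 1.515e-25 kg.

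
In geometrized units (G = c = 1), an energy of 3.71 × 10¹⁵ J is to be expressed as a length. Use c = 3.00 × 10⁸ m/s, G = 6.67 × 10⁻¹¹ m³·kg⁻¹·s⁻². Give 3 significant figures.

Energy → length via G/c⁴.
3.71 × 10¹⁵ J × (G/c⁴) = 3.06 × 10⁻²⁹ m

3.06 × 10⁻²⁹ m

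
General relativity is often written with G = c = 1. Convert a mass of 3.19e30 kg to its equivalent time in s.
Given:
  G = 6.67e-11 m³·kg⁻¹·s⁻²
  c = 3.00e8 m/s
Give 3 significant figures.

7.88e-6 s

Mass → time via G/c³.
3.19e30 kg × (G/c³) = 7.88e-6 s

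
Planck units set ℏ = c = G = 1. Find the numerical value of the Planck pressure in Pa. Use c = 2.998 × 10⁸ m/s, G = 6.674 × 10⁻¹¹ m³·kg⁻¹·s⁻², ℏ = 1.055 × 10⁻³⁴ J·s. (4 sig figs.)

4.632 × 10¹¹³ Pa

Dimensional analysis gives p_P = c⁷/(ℏG²).
  = 2.177 × 10⁵⁹ / 4.699 × 10⁻⁵⁵
  = 4.632 × 10¹¹³ Pa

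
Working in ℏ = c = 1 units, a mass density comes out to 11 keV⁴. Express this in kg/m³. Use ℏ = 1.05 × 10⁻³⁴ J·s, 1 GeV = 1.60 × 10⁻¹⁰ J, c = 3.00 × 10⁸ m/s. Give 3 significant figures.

Mass density is [E]/(c²[L]³) = [E]⁴/(ℏ³c⁵).
1 GeV⁴ → 1/(ℏ³c⁵) × (1 GeV in J)⁴ = 2.33 × 10²⁰ kg/m³.
Convert the energy scale: 11 keV⁴ = 1.10 × 10⁻²³ GeV⁴.
Result: 1.10 × 10⁻²³ × 2.33 × 10²⁰ = 2.56 × 10⁻³ kg/m³.

2.56 × 10⁻³ kg/m³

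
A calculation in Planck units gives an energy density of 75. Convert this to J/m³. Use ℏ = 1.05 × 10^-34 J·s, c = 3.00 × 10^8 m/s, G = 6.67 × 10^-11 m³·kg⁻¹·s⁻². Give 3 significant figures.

3.51 × 10^115 J/m³

One Planck energy density: u_P = c⁷/(ℏG²) = 4.68 × 10^113 J/m³.
75 × 4.68 × 10^113 J/m³ = 3.51 × 10^115 J/m³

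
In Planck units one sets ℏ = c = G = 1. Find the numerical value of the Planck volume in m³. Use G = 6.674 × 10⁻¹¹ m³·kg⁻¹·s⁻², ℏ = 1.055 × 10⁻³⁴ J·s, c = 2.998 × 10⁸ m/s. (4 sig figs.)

V_P = (ℏG/c³)^(3/2)
  = √(1.784 × 10⁻²⁰⁹)
  = 4.224 × 10⁻¹⁰⁵ m³

4.224 × 10⁻¹⁰⁵ m³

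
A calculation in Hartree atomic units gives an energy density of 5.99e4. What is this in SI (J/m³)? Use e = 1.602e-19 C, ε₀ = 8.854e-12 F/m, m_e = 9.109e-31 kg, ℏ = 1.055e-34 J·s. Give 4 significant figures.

One atomic unit of energy density: u_au = E_h/a₀³ = m_e⁴e¹⁰/((4πε₀)⁵ℏ⁸) = 2.929e13 J/m³.
5.99e4 × 2.929e13 J/m³ = 1.755e18 J/m³

1.755e18 J/m³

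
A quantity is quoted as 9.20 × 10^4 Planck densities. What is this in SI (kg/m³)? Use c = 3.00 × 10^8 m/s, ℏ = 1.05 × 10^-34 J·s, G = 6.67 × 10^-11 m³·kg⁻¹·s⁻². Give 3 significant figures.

One Planck density: ρ_P = c⁵/(ℏG²) = 5.20 × 10^96 kg/m³.
9.20 × 10^4 × 5.20 × 10^96 kg/m³ = 4.79 × 10^101 kg/m³

4.79 × 10^101 kg/m³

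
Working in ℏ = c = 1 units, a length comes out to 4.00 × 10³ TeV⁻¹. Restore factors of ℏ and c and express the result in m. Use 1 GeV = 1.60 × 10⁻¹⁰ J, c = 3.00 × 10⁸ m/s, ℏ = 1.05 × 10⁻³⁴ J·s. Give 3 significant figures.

A length is [E]⁻¹ in ℏ=c=1; restore one factor of ℏc.
1 GeV⁻¹ → ℏc × (1 GeV in J)⁻¹ = 1.97 × 10⁻¹⁶ m.
Convert the energy scale: 4.00 × 10³ TeV⁻¹ = 4 GeV⁻¹.
Result: 4 × 1.97 × 10⁻¹⁶ = 7.88 × 10⁻¹⁶ m.

7.88 × 10⁻¹⁶ m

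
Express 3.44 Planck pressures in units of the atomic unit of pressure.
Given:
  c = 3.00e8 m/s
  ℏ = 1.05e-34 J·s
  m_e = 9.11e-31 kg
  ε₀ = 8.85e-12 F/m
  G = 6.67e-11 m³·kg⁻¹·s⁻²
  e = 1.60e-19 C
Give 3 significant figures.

5.35e100

Planck pressure: p_P = c⁷/(ℏG²) = 4.68e113 Pa
atomic unit of pressure: P_au = E_h/a₀³ = m_e⁴e¹⁰/((4πε₀)⁵ℏ⁸) = 3.01e13 Pa
3.44 × 4.68e113 / 3.01e13 = 5.35e100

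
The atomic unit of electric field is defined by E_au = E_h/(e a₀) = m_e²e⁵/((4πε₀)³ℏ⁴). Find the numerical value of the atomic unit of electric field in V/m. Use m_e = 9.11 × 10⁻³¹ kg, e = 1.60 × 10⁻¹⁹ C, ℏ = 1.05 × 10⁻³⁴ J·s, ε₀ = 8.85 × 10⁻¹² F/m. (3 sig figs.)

5.20 × 10¹¹ V/m

E_au = E_h/(e a₀) = m_e²e⁵/((4πε₀)³ℏ⁴)
E_h = 4.38 × 10⁻¹⁸ J
a₀ = 5.26 × 10⁻¹¹ m
E_h/(e·a₀) = 5.20 × 10¹¹ V/m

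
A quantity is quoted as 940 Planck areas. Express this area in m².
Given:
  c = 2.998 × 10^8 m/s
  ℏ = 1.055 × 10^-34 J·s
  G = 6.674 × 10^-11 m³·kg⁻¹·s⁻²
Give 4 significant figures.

2.456 × 10^-67 m²

One Planck area: A_P = ℏG/c³ = 2.613 × 10^-70 m².
940 × 2.613 × 10^-70 m² = 2.456 × 10^-67 m²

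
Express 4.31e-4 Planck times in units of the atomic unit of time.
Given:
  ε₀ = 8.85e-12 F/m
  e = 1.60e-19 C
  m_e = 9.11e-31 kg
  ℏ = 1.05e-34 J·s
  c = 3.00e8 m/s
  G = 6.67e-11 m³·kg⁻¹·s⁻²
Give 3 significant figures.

Planck time: t_P = √(ℏG/c⁵) = 5.37e-44 s
atomic unit of time: τ_au = (4πε₀)²ℏ³/(m_e e⁴) = 2.40e-17 s
4.31e-4 × 5.37e-44 / 2.40e-17 = 9.65e-31

9.65e-31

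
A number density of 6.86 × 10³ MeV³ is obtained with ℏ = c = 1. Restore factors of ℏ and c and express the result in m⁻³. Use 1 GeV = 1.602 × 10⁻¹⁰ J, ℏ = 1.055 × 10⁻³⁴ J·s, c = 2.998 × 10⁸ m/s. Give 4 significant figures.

Number density is [L]⁻³ = [E]³/(ℏc)³.
1 GeV³ → 1/(ℏc)³ × (1 GeV in J)³ = 1.299 × 10⁴⁷ m⁻³.
Convert the energy scale: 6.86 × 10³ MeV³ = 6.86 × 10⁻⁶ GeV³.
Result: 6.86 × 10⁻⁶ × 1.299 × 10⁴⁷ = 8.914 × 10⁴¹ m⁻³.

8.914 × 10⁴¹ m⁻³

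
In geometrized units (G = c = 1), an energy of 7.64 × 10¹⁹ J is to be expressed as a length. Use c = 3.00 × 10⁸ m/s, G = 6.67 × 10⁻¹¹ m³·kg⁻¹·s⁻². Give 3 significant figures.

6.29 × 10⁻²⁵ m

Energy → length via G/c⁴.
7.64 × 10¹⁹ J × (G/c⁴) = 6.29 × 10⁻²⁵ m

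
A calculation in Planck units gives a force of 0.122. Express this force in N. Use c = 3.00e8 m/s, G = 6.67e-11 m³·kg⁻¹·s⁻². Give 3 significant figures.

One Planck force: F_P = c⁴/G = 1.21e44 N.
0.122 × 1.21e44 N = 1.48e43 N

1.48e43 N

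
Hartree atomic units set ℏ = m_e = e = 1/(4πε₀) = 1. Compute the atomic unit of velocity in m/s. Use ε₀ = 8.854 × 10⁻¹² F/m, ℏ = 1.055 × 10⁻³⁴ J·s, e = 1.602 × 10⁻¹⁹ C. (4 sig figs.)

From ℏ = m_e = e = 1/(4πε₀) = 1 the velocity scale is v_au = e²/(4πε₀ℏ).
  = 2.566 × 10⁻³⁸ / 1.174 × 10⁻⁴⁴
  = 2.186 × 10⁶ m/s

2.186 × 10⁶ m/s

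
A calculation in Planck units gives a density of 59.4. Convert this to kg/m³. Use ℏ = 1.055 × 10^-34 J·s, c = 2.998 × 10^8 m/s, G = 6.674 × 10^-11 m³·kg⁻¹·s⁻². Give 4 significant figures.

3.061 × 10^98 kg/m³

One Planck density: ρ_P = c⁵/(ℏG²) = 5.154 × 10^96 kg/m³.
59.4 × 5.154 × 10^96 kg/m³ = 3.061 × 10^98 kg/m³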